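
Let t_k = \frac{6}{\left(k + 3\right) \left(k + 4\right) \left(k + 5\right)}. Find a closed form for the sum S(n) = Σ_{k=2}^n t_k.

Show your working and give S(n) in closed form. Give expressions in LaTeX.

The ratio is (k + 3)/(k + 6).
A = k + 3, B = k + 6, C = 1.
Solve (k + 3)·f(k+1) − (k + 5)·f(k) = 1.
Degrees (1,1,0) ⇒ d ≤ 2.
A polynomial solution: f(k) = k*(k + 7)/24.
Certificate R = B(k−1)f/C = k*(k + 5)*(k + 7)/24 gives s_k = k*(k + 7)/(4*(k + 3)*(k + 4)).
s_(k+1) − s_k = 6/(k**3 + 12*k**2 + 47*k + 60) = t_k.
Σ_(k=2)^n t_k = s_(n+1) − s_(2) = ((n**2 + 9*n + 8)/(4*(n**2 + 9*n + 20))) − (3/20), i.e. (n**2 + 9*n - 10)/(10*(n**2 + 9*n + 20)).

S(n) = \frac{n^{2} + 9 n - 10}{10 \left(n^{2} + 9 n + 20\right)}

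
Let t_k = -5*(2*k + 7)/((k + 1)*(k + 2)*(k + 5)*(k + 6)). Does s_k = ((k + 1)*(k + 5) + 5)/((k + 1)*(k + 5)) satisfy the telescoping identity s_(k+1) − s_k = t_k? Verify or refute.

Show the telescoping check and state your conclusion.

Valid: the claim telescopes to t_k.

s_(k+1) = ((k + 2)*(k + 6) + 5)/((k + 2)*(k + 6))
s_(k+1) − s_k = 5*(-2*k - 7)/(k**4 + 14*k**3 + 65*k**2 + 112*k + 60)
(s_(k+1) − s_k) − t_k = 0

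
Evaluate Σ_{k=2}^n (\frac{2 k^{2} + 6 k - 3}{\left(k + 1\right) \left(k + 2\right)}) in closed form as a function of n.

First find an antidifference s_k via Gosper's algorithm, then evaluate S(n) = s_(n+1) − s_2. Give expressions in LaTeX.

The ratio is (k + 1)*(6*k + 2*(k + 1)**2 + 3)/((k + 3)*(2*k**2 + 6*k - 3)).
Normal form (A,B,C) = (k + 1, k + 3, k**2 + 3*k - 3/2).
Key eq: (k + 1)·f(k+1) = (k + 2)·f(k) + (k**2 + 3*k - 3/2).
Degrees (1,1,2) ⇒ d ≤ 2.
Match coefficients ⇒ f(k) = k*(2*k - 5)/2.
Get s_k = R·t_k = k*(2*k - 5)/(k + 1) with R(k) = B(k−1)f(k)/C(k) = k*(k + 2)*(2*k - 5)/(2*k**2 + 6*k - 3).
Δs = (2*k**2 + 6*k - 3)/(k**2 + 3*k + 2), as required.
s_(n+1) = (2*n**2 - n - 3)/(n + 2) and s_(2) = -2/3, so S(n) = (6*n**2 - n - 5)/(3*(n + 2)).

S(n) = \frac{6 n^{2} - n - 5}{3 \left(n + 2\right)}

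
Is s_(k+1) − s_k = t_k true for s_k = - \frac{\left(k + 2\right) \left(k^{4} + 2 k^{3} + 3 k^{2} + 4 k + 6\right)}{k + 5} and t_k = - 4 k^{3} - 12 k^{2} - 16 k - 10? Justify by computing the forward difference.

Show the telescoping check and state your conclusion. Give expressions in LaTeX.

s_(k+1) = (-k**5 - 9*k**4 - 33*k**3 - 65*k**2 - 76*k - 48)/(k + 6)
s_(k+1) − s_k = (-4*k**5 - 47*k**4 - 178*k**3 - 327*k**2 - 332*k - 168)/(k**2 + 11*k + 30)
(s_(k+1) − s_k) − t_k = 3*(3*k**4 + 30*k**3 + 73*k**2 + 86*k + 44)/(k**2 + 11*k + 30)

Invalid: residual \frac{3 \left(3 k^{4} + 30 k^{3} + 73 k^{2} + 86 k + 44\right)}{k^{2} + 11 k + 30} ≠ 0.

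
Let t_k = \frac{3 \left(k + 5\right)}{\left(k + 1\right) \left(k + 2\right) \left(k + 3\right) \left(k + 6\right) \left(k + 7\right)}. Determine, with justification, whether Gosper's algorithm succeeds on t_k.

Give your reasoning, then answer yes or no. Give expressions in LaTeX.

Yes. s_k = \frac{k \left(k^{2} + 9 k + 20\right)}{12 \left(k^{3} + 9 k^{2} + 20 k + 12\right)}.

Ratio r(k) = (k + 1)*(k + 6)**2/((k + 4)*(k + 5)*(k + 8)).
Take A(k)=k + 1, B(k)=k + 8, C(k)=k**3 + 14*k**2 + 65*k + 100.
Key eq: (k + 1)·f(k+1) = (k + 7)·f(k) + (k**3 + 14*k**2 + 65*k + 100).
d = 6 from the (1,1,3) case.
Solve for f: f(k) = k*(k + 3)*(k + 4)**2*(k + 5)**2/36 (degree 6 ≤ 6).
Then R = B(k−1)f/C = k*(k + 3)*(k + 4)*(k + 7)/36, so s_k = R(k)·t_k = k*(k**2 + 9*k + 20)/(12*(k**3 + 9*k**2 + 20*k + 12)).
Δs = 3*(k + 5)/(k**5 + 19*k**4 + 131*k**3 + 401*k**2 + 540*k + 252), as required.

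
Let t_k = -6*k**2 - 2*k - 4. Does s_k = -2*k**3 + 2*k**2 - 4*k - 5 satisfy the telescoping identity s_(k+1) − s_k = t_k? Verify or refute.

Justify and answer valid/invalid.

Valid: the claim telescopes to t_k.

s_(k+1) = -2*k**3 - 4*k**2 - 6*k - 9
s_(k+1) − s_k = -6*k**2 - 2*k - 4
(s_(k+1) − s_k) − t_k = 0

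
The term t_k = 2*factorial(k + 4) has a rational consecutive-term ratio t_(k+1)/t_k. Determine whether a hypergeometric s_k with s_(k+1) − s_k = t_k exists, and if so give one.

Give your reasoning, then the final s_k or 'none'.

Step 1: r(k) = k + 5.
So A=k + 5 and B=1, with C=1.
f must satisfy (k + 5)·f(k+1) − (1)·f(k) = 1.
Bound: deg f ≤ -1.
d = -1 < 0 ⇒ no nonzero polynomial f; not summable.

no hypergeometric antidifference exists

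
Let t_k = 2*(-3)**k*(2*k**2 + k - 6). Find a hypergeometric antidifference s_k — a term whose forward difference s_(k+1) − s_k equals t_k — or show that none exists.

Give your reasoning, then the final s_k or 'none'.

t_(k+1)/t_k = 3*(-2*k**2 - 5*k + 3)/(2*k**2 + k - 6).
Factor: A=-3; B=1; C=k**2 + k/2 - 3.
Solve (-3)·f(k+1) − (1)·f(k) = k**2 + k/2 - 3.
Degrees (0,0,2) ⇒ d ≤ 2.
Solving with deg f ≤ 2: f(k) = -(k**2 - k - 3)/4.
So s_k = (B(k−1)f/C)·t_k = (-(k**2 - k - 3)/(2*(k + 2)*(2*k - 3)))·t_k = (-3)**k*(-k**2 + k + 3).
Check: Δs_k = 2*(-3)**k*(2*k**2 + k - 6). ✓

s_k = (-3)**k*(-k**2 + k + 3)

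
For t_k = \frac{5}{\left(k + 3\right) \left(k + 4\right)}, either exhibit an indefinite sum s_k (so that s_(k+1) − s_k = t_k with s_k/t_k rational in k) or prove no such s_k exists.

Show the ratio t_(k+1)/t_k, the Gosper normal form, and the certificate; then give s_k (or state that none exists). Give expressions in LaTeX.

s_k = \frac{5 k}{3 \left(k + 3\right)}

Ratio r(k) = (k + 3)/(k + 5).
A = k + 3, B = k + 5, C = 1.
Key eq: (k + 3)·f(k+1) = (k + 4)·f(k) + (1).
deg f ≤ 1 (via 1,1,0).
Solving with deg f ≤ 1: f(k) = k/3.
R(k) = B(k−1)·f(k)/C(k) = k*(k + 4)/3; s_k = R·t_k = 5*k/(3*(k + 3)).
s_(k+1) − s_k = 5/(k**2 + 7*k + 12) = t_k.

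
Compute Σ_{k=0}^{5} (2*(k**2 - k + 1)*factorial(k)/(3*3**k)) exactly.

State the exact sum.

The ratio is -(k + 1)*(k - (k + 1)**2)/(3*k**2 - 3*k + 3).
Take A(k)=k/3 + 1/3, B(k)=1, C(k)=k**2 - k + 1.
Solve (k/3 + 1/3)·f(k+1) − (1)·f(k) = k**2 - k + 1.
Degrees (1,0,2) ⇒ d ≤ 1.
Match coefficients ⇒ f(k) = 3*k.
Certificate R = B(k−1)f/C = 3*k/(k**2 - k + 1) gives s_k = 2*k*factorial(k)/3**k.
Δs = 2*(k**2 - k + 1)*factorial(k)/(3*3**k), as required.
Telescoping: Σ = s_(6) − s_(0) = 320/27 − (0) = 320/27.

Σ = 320/27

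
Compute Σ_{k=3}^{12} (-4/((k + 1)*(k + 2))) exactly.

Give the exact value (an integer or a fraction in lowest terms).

The ratio is (k + 1)/(k + 3).
Normal form (A,B,C) = (k + 1, k + 3, 1).
Need (k + 1)·f(k+1) − (k + 2)·f(k) = 1.
Degrees (1,1,0) ⇒ d ≤ 1.
Coefficient equations give f(k) = k.
Then R = B(k−1)f/C = k*(k + 2), so s_k = R(k)·t_k = -4*k/(k + 1).
s_(k+1) − s_k = -4/(k**2 + 3*k + 2) = t_k.
Sum = s_(13) − s_(3); s_(13) = -26/7, s_(3) = -3 ⇒ -5/7.

Σ = -5/7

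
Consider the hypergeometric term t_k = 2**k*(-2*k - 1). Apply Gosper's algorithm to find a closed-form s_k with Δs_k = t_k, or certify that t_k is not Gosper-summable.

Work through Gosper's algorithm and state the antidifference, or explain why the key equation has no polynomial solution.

Ratio r(k) = 2*(2*k + 3)/(2*k + 1).
Factor: A=2; B=1; C=k + 1/2.
Solve (2)·f(k+1) − (1)·f(k) = k + 1/2.
deg f ≤ 1 (via 0,0,1).
A polynomial solution: f(k) = (2*k - 3)/2.
So s_k = (B(k−1)f/C)·t_k = ((2*k - 3)/(2*k + 1))·t_k = 2**k*(3 - 2*k).
Check: Δs_k = 2**k*(-2*k - 1). ✓

s_k = 2**k*(3 - 2*k)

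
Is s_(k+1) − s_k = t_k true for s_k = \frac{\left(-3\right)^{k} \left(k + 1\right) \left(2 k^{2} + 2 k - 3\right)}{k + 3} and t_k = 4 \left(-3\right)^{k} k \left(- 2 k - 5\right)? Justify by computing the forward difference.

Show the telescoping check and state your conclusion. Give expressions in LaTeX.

Invalid: residual \frac{\left(-3\right)^{k} \left(16 k^{3} + 92 k^{2} + 124 k - 6\right)}{k^{2} + 7 k + 12} ≠ 0.

s_(k+1) = (-3)**(k + 1)*(k + 2)*(2*k + 2*(k + 1)**2 - 1)/(k + 4)
s_(k+1) − s_k = (-3)**k*(-8*k**4 - 60*k**3 - 144*k**2 - 116*k - 6)/(k**2 + 7*k + 12)
(s_(k+1) − s_k) − t_k = (-3)**k*(16*k**3 + 92*k**2 + 124*k - 6)/(k**2 + 7*k + 12)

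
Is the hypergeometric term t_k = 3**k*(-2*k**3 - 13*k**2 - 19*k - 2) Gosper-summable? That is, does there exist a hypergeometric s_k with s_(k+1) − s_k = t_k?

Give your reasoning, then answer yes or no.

Yes. s_k = 3**k*(-k**3 - 2*k**2 + k + 2).

Step 1: r(k) = 3*(2*k**3 + 19*k**2 + 51*k + 36)/(2*k**3 + 13*k**2 + 19*k + 2).
A = 3, B = 1, C = k**3 + 13*k**2/2 + 19*k/2 + 1.
Key eq: (3)·f(k+1) = (1)·f(k) + (k**3 + 13*k**2/2 + 19*k/2 + 1).
From deg A=0, deg B=0, deg C=3: d=3.
Solve for f: f(k) = (k - 1)*(k + 1)*(k + 2)/2 (degree 3 ≤ 3).
Then R = B(k−1)f/C = (k - 1)*(k + 1)/(2*k**2 + 9*k + 1), so s_k = R(k)·t_k = 3**k*(-k**3 - 2*k**2 + k + 2).
Δs = 3**k*(-2*k**3 - 13*k**2 - 19*k - 2), as required.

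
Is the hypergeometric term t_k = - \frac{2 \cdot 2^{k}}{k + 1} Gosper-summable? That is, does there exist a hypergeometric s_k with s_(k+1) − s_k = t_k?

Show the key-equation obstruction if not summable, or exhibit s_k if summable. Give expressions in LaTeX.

Compute t_(k+1)/t_k: get 2*(k + 1)/(k + 2).
Take A(k)=2*k + 2, B(k)=k + 2, C(k)=1.
f must satisfy (2*k + 2)·f(k+1) − (k + 1)·f(k) = 1.
From deg A=1, deg B=1, deg C=0: d=-1.
deg f ≤ -1 is impossible — no certificate.

No — t_k has no hypergeometric antidifference.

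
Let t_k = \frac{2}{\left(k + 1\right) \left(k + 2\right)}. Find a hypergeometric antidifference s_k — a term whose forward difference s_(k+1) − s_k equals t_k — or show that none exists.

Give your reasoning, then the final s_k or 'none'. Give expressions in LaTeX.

t_(k+1)/t_k = (k + 1)/(k + 3).
A = k + 1, B = k + 3, C = 1.
Solve (k + 1)·f(k+1) − (k + 2)·f(k) = 1.
d = 1 from the (1,1,0) case.
Solve for f: f(k) = k (degree 1 ≤ 1).
Then R = B(k−1)f/C = k*(k + 2), so s_k = R(k)·t_k = 2*k/(k + 1).
Verify: 2/(k**2 + 3*k + 2) matches t_k.

s_k = \frac{2 k}{k + 1}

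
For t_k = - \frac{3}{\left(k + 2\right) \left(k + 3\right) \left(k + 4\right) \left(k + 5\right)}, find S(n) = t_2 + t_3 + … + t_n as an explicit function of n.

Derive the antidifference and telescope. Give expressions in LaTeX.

S(n) = \frac{- n^{3} - 12 n^{2} - 47 n + 60}{120 \left(n^{3} + 12 n^{2} + 47 n + 60\right)}

The ratio is (k + 2)/(k + 6).
Gosper form: A/B · C(k+1)/C(k) with A=k + 2, B=k + 6, C=1.
Need (k + 2)·f(k+1) − (k + 5)·f(k) = 1.
Degrees (1,1,0) ⇒ d ≤ 3.
Coefficient equations give f(k) = k*(k**2 + 9*k + 26)/72.
Certificate R = B(k−1)f/C = k*(k + 5)*(k**2 + 9*k + 26)/72 gives s_k = k*(-k**2 - 9*k - 26)/(24*(k + 2)*(k + 3)*(k + 4)).
Verify: -3/(k**4 + 14*k**3 + 71*k**2 + 154*k + 120) matches t_k.
Evaluate: s_(n+1) = (-n**3 - 12*n**2 - 47*n - 36)/(24*(n**3 + 12*n**2 + 47*n + 60)); subtract s_(2) = -1/30 ⇒ S(n) = (-n**3 - 12*n**2 - 47*n + 60)/(120*(n**3 + 12*n**2 + 47*n + 60)).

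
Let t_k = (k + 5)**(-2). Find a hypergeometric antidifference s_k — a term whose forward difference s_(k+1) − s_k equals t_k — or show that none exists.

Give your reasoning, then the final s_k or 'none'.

none — t_k is not Gosper-summable

Ratio r(k) = (k + 5)**2/(k + 6)**2.
A = k**2 + 10*k + 25, B = k**2 + 12*k + 36, C = 1.
Need (k**2 + 10*k + 25)·f(k+1) − (k**2 + 10*k + 25)·f(k) = 1.
Degrees (2,2,0) ⇒ d ≤ 0.
Put f(k) = c0: A·f(k+1) − B(k−1)·f(k) − C = -1; need -1 = 0 — inconsistent ⇒ no f, not summable.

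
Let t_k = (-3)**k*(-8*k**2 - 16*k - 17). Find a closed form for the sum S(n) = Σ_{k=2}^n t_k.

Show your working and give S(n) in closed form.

S(n) = -6*(-3)**n*n**2 - 15*(-3)**n*n - 15*(-3)**n - 108

Step 1: r(k) = 3*(-8*k**2 - 32*k - 41)/(8*k**2 + 16*k + 17).
So A=-3 and B=1, with C=k**2 + 2*k + 17/8.
Key eq: (-3)·f(k+1) = (1)·f(k) + (k**2 + 2*k + 17/8).
From deg A=0, deg B=0, deg C=2: d=2.
Match coefficients ⇒ f(k) = -(2*k**2 + k + 2)/8.
So s_k = (B(k−1)f/C)·t_k = (-(2*k**2 + k + 2)/(8*k**2 + 16*k + 17))·t_k = (-3)**k*(2*k**2 + k + 2).
Check: Δs_k = (-3)**k*(-8*k**2 - 16*k - 17). ✓
Evaluate: s_(n+1) = (-3)**(n + 1)*(2*n**2 + 5*n + 5); subtract s_(2) = 108 ⇒ S(n) = -6*(-3)**n*n**2 - 15*(-3)**n*n - 15*(-3)**n - 108.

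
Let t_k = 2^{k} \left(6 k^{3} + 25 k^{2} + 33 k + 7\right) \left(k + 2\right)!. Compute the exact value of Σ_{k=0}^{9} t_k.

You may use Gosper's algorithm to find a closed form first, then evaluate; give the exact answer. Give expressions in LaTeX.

r(k) = 2*(6*k**4 + 61*k**3 + 230*k**2 + 374*k + 213)/(6*k**3 + 25*k**2 + 33*k + 7) after simplifying.
Factor: A=2*k + 6; B=1; C=k**3 + 25*k**2/6 + 11*k/2 + 7/6.
Need (2*k + 6)·f(k+1) − (1)·f(k) = k**3 + 25*k**2/6 + 11*k/2 + 7/6.
Degrees (1,0,3) ⇒ d ≤ 2.
Solving with deg f ≤ 2: f(k) = (3*k**2 - k - 1)/6.
R(k) = B(k−1)·f(k)/C(k) = (3*k**2 - k - 1)/(6*k**3 + 25*k**2 + 33*k + 7); s_k = R·t_k = 2**k*(3*k**2 - k - 1)*factorial(k + 2).
Check: Δs_k = 2**k*(6*k**3 + 25*k**2 + 33*k + 7)*factorial(k + 2). ✓
Σ_(k=0)^(9) t_k = s_(10) − s_(0) = 141753817497600 − (-2) = 141753817497602.

Σ = 141753817497602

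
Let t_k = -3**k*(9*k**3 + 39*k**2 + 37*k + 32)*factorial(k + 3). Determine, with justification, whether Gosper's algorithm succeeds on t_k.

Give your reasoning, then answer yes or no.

Yes. s_k = -3**k*(3*k**2 - 4*k + 4)*factorial(k + 3).

Ratio r(k) = 3*(9*k**4 + 102*k**3 + 406*k**2 + 685*k + 468)/(9*k**3 + 39*k**2 + 37*k + 32).
A = 3*k + 12, B = 1, C = k**3 + 13*k**2/3 + 37*k/9 + 32/9.
Need (3*k + 12)·f(k+1) − (1)·f(k) = k**3 + 13*k**2/3 + 37*k/9 + 32/9.
Degrees (1,0,3) ⇒ d ≤ 2.
Match coefficients ⇒ f(k) = (3*k**2 - 4*k + 4)/9.
Then R = B(k−1)f/C = (3*k**2 - 4*k + 4)/(9*k**3 + 39*k**2 + 37*k + 32), so s_k = R(k)·t_k = -3**k*(3*k**2 - 4*k + 4)*factorial(k + 3).
Verify: -3**k*(9*k**3 + 39*k**2 + 37*k + 32)*factorial(k + 3) matches t_k.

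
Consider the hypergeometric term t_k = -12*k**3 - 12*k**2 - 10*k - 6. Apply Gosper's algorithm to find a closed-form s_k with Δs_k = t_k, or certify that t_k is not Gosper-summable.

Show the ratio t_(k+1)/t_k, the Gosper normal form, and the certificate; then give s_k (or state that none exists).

r(k) = (6*k**3 + 24*k**2 + 35*k + 20)/(6*k**3 + 6*k**2 + 5*k + 3) after simplifying.
Take A(k)=1, B(k)=1, C(k)=k**3 + k**2 + 5*k/6 + 1/2.
Key eq: (1)·f(k+1) = (1)·f(k) + (k**3 + k**2 + 5*k/6 + 1/2).
Degrees (0,0,3) ⇒ d ≤ 4.
Coefficient equations give f(k) = k*(3*k**3 - 2*k**2 + 2*k + 3)/12.
R(k) = B(k−1)·f(k)/C(k) = k*(3*k**3 - 2*k**2 + 2*k + 3)/(2*(6*k**3 + 6*k**2 + 5*k + 3)); s_k = R·t_k = k*(-3*k**3 + 2*k**2 - 2*k - 3).
s_(k+1) − s_k = -12*k**3 - 12*k**2 - 10*k - 6 = t_k.

s_k = k*(-3*k**3 + 2*k**2 - 2*k - 3)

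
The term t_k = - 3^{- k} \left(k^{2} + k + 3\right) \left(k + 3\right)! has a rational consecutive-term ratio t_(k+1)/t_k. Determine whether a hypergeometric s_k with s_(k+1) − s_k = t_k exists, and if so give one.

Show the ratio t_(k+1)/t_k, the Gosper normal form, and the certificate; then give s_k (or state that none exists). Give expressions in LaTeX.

t_(k+1)/t_k = (k + 4)*(k + (k + 1)**2 + 4)/(3*(k**2 + k + 3)).
Factor: A=k/3 + 4/3; B=1; C=k**2 + k + 3.
Key eq: (k/3 + 4/3)·f(k+1) = (1)·f(k) + (k**2 + k + 3).
Bound: deg f ≤ 1.
Solving with deg f ≤ 1: f(k) = 3*(k - 1).
R(k) = B(k−1)·f(k)/C(k) = 3*(k - 1)/(k**2 + k + 3); s_k = R·t_k = -3**(1 - k)*(k - 1)*factorial(k + 3).
Check: Δs_k = -(k**2 + k + 3)*factorial(k + 3)/3**k. ✓

s_k = - 3^{1 - k} \left(k - 1\right) \left(k + 3\right)!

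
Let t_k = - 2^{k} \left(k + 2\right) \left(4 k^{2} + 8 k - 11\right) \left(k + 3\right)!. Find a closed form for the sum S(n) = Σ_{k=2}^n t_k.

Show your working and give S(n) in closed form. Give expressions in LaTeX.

S(n) = - 2^{n + 1} \left(n - 1\right) \left(2 n + 3\right) \left(n + 4\right)!

Step 1: r(k) = 2*(k + 3)*(k + 4)*(8*k + 4*(k + 1)**2 - 3)/((k + 2)*(4*k**2 + 8*k - 11)).
Factor: A=2*k + 8; B=1; C=k**3 + 4*k**2 + 5*k/4 - 11/2.
Key eq: (2*k + 8)·f(k+1) = (1)·f(k) + (k**3 + 4*k**2 + 5*k/4 - 11/2).
From deg A=1, deg B=0, deg C=3: d=2.
Solve for f: f(k) = (k - 2)*(2*k + 1)/4 (degree 2 ≤ 2).
Get s_k = R·t_k = -2**k*(k - 2)*(2*k + 1)*factorial(k + 3) with R(k) = B(k−1)f(k)/C(k) = (k - 2)*(2*k + 1)/((k + 2)*(4*k**2 + 8*k - 11)).
Verify: -2**k*(k + 2)*(4*k**2 + 8*k - 11)*factorial(k + 3) matches t_k.
Σ_(k=2)^n t_k = s_(n+1) − s_(2) = (-2**(n + 1)*(n - 1)*(2*n + 3)*factorial(n + 4)) − (0), i.e. -2**(n + 1)*(n - 1)*(2*n + 3)*factorial(n + 4).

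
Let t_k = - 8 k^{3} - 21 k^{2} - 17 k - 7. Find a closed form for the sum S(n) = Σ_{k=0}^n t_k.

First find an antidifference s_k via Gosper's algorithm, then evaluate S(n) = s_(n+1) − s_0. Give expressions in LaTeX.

S(n) = - 2 n^{4} - 11 n^{3} - 21 n^{2} - 19 n - 7

The ratio is (8*k**3 + 45*k**2 + 83*k + 53)/(8*k**3 + 21*k**2 + 17*k + 7).
Gosper form: A/B · C(k+1)/C(k) with A=1, B=1, C=k**3 + 21*k**2/8 + 17*k/8 + 7/8.
Set up (1)·f(k+1) − (1)·f(k) − (k**3 + 21*k**2/8 + 17*k/8 + 7/8) = 0.
From deg A=0, deg B=0, deg C=3: d=4.
Coefficient equations give f(k) = k*(2*k**3 + 3*k**2 + 2)/8.
Then R = B(k−1)f/C = k*(2*k**3 + 3*k**2 + 2)/(8*k**3 + 21*k**2 + 17*k + 7), so s_k = R(k)·t_k = k*(-2*k**3 - 3*k**2 - 2).
Check: Δs_k = -8*k**3 - 21*k**2 - 17*k - 7. ✓
s_(n+1) = -2*n**4 - 11*n**3 - 21*n**2 - 19*n - 7 and s_(0) = 0, so S(n) = -2*n**4 - 11*n**3 - 21*n**2 - 19*n - 7.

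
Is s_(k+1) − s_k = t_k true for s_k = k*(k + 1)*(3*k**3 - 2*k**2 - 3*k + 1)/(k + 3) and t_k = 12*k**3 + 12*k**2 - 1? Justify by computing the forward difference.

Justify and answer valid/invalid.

s_(k+1) = (3*k**5 + 16*k**4 + 29*k**3 + 19*k**2 + k - 2)/(k + 4)
s_(k+1) − s_k = (12*k**5 + 78*k**4 + 128*k**3 + 65*k**2 - 3*k - 6)/(k**2 + 7*k + 12)
(s_(k+1) − s_k) − t_k = 2*(-9*k**4 - 50*k**3 - 39*k**2 + 2*k + 3)/(k**2 + 7*k + 12)

Invalid: residual 2*(-9*k**4 - 50*k**3 - 39*k**2 + 2*k + 3)/(k**2 + 7*k + 12) ≠ 0.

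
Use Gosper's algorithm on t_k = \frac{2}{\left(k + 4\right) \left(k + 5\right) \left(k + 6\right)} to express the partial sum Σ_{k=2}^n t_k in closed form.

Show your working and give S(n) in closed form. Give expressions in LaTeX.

The ratio is (k + 4)/(k + 7).
Take A(k)=k + 4, B(k)=k + 7, C(k)=1.
f must satisfy (k + 4)·f(k+1) − (k + 6)·f(k) = 1.
deg f ≤ 2 (via 1,1,0).
Solving with deg f ≤ 2: f(k) = k*(k + 9)/40.
Certificate R = B(k−1)f/C = k*(k + 6)*(k + 9)/40 gives s_k = k*(k + 9)/(20*(k + 4)*(k + 5)).
Δs = 2/(k**3 + 15*k**2 + 74*k + 120), as required.
Telescope: S(n) = s_(n+1) − s_(2) = (n**2 + 11*n + 10)/(20*(n**2 + 11*n + 30)) − (11/420) = (n**2 + 11*n - 12)/(42*(n**2 + 11*n + 30)).

S(n) = \frac{n^{2} + 11 n - 12}{42 \left(n^{2} + 11 n + 30\right)}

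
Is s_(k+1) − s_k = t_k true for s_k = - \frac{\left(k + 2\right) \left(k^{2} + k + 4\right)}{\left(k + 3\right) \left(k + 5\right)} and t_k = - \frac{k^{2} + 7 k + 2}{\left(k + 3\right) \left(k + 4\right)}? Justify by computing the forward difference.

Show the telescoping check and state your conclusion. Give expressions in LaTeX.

s_(k+1) = -(k + 3)*(k + (k + 1)**2 + 5)/((k + 4)*(k + 6))
s_(k+1) − s_k = (-k**4 - 18*k**3 - 88*k**2 - 145*k - 78)/(k**4 + 18*k**3 + 119*k**2 + 342*k + 360)
(s_(k+1) − s_k) − t_k = 3*(7*k**2 + 29*k - 6)/(k**4 + 18*k**3 + 119*k**2 + 342*k + 360)

Invalid: residual \frac{3 \left(7 k^{2} + 29 k - 6\right)}{k^{4} + 18 k^{3} + 119 k^{2} + 342 k + 360} ≠ 0.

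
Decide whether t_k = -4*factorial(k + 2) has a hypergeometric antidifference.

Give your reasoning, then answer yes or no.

t_(k+1)/t_k = k + 3.
Normal form (A,B,C) = (k + 3, 1, 1).
Key eq: (k + 3)·f(k+1) = (1)·f(k) + (1).
Bound: deg f ≤ -1.
Bound -1 < 0, so the key equation has no polynomial solution.

No — t_k has no hypergeometric antidifference.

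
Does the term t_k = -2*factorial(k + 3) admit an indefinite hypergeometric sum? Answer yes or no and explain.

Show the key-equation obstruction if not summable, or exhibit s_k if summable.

No. Not Gosper-summable.

Ratio r(k) = k + 4.
Take A(k)=k + 4, B(k)=1, C(k)=1.
Solve (k + 4)·f(k+1) − (1)·f(k) = 1.
d = -1 from the (1,0,0) case.
Negative degree bound (-1): no f exists, t_k not Gosper-summable.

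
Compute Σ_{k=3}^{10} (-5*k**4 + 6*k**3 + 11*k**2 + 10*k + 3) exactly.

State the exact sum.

Σ = -103760

r(k) = (5*k**4 + 14*k**3 + k**2 - 30*k - 25)/(5*k**4 - 6*k**3 - 11*k**2 - 10*k - 3) after simplifying.
Normal form (A,B,C) = (1, 1, k**4 - 6*k**3/5 - 11*k**2/5 - 2*k - 3/5).
Need (1)·f(k+1) − (1)·f(k) = k**4 - 6*k**3/5 - 11*k**2/5 - 2*k - 3/5.
Degrees (0,0,4) ⇒ d ≤ 5.
A polynomial solution: f(k) = k**2*(k**3 - 4*k**2 + k - 1)/5.
Certificate R = B(k−1)f/C = k**2*(k**3 - 4*k**2 + k - 1)/(5*k**4 - 6*k**3 - 11*k**2 - 10*k - 3) gives s_k = k**2*(-k**3 + 4*k**2 - k + 1).
Check: Δs_k = -5*k**4 + 6*k**3 + 11*k**2 + 10*k + 3. ✓
Sum = s_(11) − s_(3); s_(11) = -103697, s_(3) = 63 ⇒ -103760.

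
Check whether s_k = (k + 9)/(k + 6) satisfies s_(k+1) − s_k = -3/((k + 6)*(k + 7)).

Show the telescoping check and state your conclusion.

s_(k+1) = (k + 10)/(k + 7)
s_(k+1) − s_k = -3/(k**2 + 13*k + 42)
(s_(k+1) − s_k) − t_k = 0

valid; difference matches t_k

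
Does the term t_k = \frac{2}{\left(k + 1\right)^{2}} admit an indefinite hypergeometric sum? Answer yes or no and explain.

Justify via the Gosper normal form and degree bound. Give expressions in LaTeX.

r(k) = (k + 1)**2/(k + 2)**2 after simplifying.
Factor: A=k**2 + 2*k + 1; B=k**2 + 4*k + 4; C=1.
Key eq: (k**2 + 2*k + 1)·f(k+1) = (k**2 + 2*k + 1)·f(k) + (1).
From deg A=2, deg B=2, deg C=0: d=0.
f = c0 ⇒ A·f(k+1) − B(k−1)·f(k) − C = -1. The system {-1 = 0} is inconsistent; no antidifference.

No; the coefficient equations for f are inconsistent.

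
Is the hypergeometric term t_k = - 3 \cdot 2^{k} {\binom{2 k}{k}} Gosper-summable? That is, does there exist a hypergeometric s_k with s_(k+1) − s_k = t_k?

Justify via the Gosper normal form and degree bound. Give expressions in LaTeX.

Ratio r(k) = 4*(2*k + 1)/(k + 1).
Normal form (A,B,C) = (8*k + 4, k + 1, 1).
f must satisfy (8*k + 4)·f(k+1) − (k)·f(k) = 1.
deg f ≤ -1 (via 1,1,0).
d = -1 < 0 ⇒ no nonzero polynomial f; not summable.

No — negative degree bound, so no certificate f.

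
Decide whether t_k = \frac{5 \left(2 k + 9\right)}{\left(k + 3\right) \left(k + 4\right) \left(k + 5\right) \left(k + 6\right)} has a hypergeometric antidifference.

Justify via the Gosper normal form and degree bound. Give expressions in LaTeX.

Yes. s_k = \frac{k \left(k + 8\right)}{3 \left(k^{2} + 8 k + 15\right)}.

r(k) = (k + 3)*(2*k + 11)/((k + 7)*(2*k + 9)) after simplifying.
Take A(k)=k + 3, B(k)=k + 7, C(k)=k + 9/2.
Need (k + 3)·f(k+1) − (k + 6)·f(k) = k + 9/2.
deg f ≤ 3 (via 1,1,1).
Coefficient equations give f(k) = k*(k + 4)*(k + 8)/30.
R(k) = B(k−1)·f(k)/C(k) = k*(k + 4)*(k + 6)*(k + 8)/(15*(2*k + 9)); s_k = R·t_k = k*(k + 8)/(3*(k**2 + 8*k + 15)).
Δs = 5*(2*k + 9)/(k**4 + 18*k**3 + 119*k**2 + 342*k + 360), as required.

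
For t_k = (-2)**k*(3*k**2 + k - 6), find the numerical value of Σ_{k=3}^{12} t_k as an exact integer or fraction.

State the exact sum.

Σ = 1261536

t_(k+1)/t_k = 2*(-3*k**2 - 7*k + 2)/(3*k**2 + k - 6).
Take A(k)=-2, B(k)=1, C(k)=k**2 + k/3 - 2.
Key eq: (-2)·f(k+1) = (1)·f(k) + (k**2 + k/3 - 2).
deg f ≤ 2 (via 0,0,2).
Solving with deg f ≤ 2: f(k) = -(k - 2)*(k + 1)/3.
Certificate R = B(k−1)f/C = -(k - 2)*(k + 1)/(3*k**2 + k - 6) gives s_k = (-2)**k*(-k**2 + k + 2).
Verify: (-2)**k*(3*k**2 + k - 6) matches t_k.
Evaluate s at k=13 and k=3: 1261568 and 32; difference 1261536.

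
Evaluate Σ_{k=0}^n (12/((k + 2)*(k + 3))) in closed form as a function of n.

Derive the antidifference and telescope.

S(n) = 6*(n + 1)/(n + 3)

The ratio is (k + 2)/(k + 4).
Factor: A=k + 2; B=k + 4; C=1.
Key eq: (k + 2)·f(k+1) = (k + 3)·f(k) + (1).
Bound: deg f ≤ 1.
Coefficient equations give f(k) = k/2.
Get s_k = R·t_k = 6*k/(k + 2) with R(k) = B(k−1)f(k)/C(k) = k*(k + 3)/2.
s_(k+1) − s_k = 12/(k**2 + 5*k + 6) = t_k.
Σ_(k=0)^n t_k = s_(n+1) − s_(0) = (6*(n + 1)/(n + 3)) − (0), i.e. 6*(n + 1)/(n + 3).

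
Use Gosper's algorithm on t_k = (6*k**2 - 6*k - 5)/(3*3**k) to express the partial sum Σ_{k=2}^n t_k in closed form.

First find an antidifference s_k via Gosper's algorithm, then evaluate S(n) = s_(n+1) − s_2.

Step 1: r(k) = (6*k**2 + 6*k - 5)/(3*(6*k**2 - 6*k - 5)).
A = 1/3, B = 1, C = k**2 - k - 5/6.
f must satisfy (1/3)·f(k+1) − (1)·f(k) = k**2 - k - 5/6.
Degrees (0,0,2) ⇒ d ≤ 2.
Solve for f: f(k) = -(3*k**2 - 1)/2 (degree 2 ≤ 2).
Get s_k = R·t_k = (1 - 3*k**2)/3**k with R(k) = B(k−1)f(k)/C(k) = -3*(3*k**2 - 1)/(6*k**2 - 6*k - 5).
Check: Δs_k = (6*k**2 - 6*k - 5)/(3*3**k). ✓
Telescope: S(n) = s_(n+1) − s_(2) = 3**(-n - 1)*(-3*n**2 - 6*n - 2) − (-11/9) = 3**(-n - 2)*(11*3**n - 9*n**2 - 18*n - 6).

S(n) = 3**(-n - 2)*(11*3**n - 9*n**2 - 18*n - 6)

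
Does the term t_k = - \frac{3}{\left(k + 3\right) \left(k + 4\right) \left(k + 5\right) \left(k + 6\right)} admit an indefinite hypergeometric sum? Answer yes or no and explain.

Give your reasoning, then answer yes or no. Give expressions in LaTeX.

r(k) = (k + 3)/(k + 7) after simplifying.
Gosper form: A/B · C(k+1)/C(k) with A=k + 3, B=k + 7, C=1.
Key eq: (k + 3)·f(k+1) = (k + 6)·f(k) + (1).
deg f ≤ 3 (via 1,1,0).
Match coefficients ⇒ f(k) = k*(k**2 + 12*k + 47)/180.
R(k) = B(k−1)·f(k)/C(k) = k*(k + 6)*(k**2 + 12*k + 47)/180; s_k = R·t_k = k*(-k**2 - 12*k - 47)/(60*(k + 3)*(k + 4)*(k + 5)).
s_(k+1) − s_k = -3/(k**4 + 18*k**3 + 119*k**2 + 342*k + 360) = t_k.

Yes. s_k = \frac{k \left(- k^{2} - 12 k - 47\right)}{60 \left(k + 3\right) \left(k + 4\right) \left(k + 5\right)}.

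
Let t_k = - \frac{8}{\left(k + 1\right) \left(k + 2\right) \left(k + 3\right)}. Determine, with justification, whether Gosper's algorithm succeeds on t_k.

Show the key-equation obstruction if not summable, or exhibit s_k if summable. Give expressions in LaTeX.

The ratio is (k + 1)/(k + 4).
So A=k + 1 and B=k + 4, with C=1.
Key eq: (k + 1)·f(k+1) = (k + 3)·f(k) + (1).
Degrees (1,1,0) ⇒ d ≤ 2.
A polynomial solution: f(k) = k*(k + 3)/4.
Then R = B(k−1)f/C = k*(k + 3)**2/4, so s_k = R(k)·t_k = 2*k*(-k - 3)/((k + 1)*(k + 2)).
s_(k+1) − s_k = -8/(k**3 + 6*k**2 + 11*k + 6) = t_k.

Yes. s_k = \frac{2 k \left(- k - 3\right)}{\left(k + 1\right) \left(k + 2\right)}.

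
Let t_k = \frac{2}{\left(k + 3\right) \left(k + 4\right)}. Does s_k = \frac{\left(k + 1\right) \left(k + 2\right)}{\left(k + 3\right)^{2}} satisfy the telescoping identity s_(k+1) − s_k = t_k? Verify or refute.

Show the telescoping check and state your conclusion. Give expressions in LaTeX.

s_(k+1) = (k + 2)*(k + 3)/(k + 4)**2
s_(k+1) − s_k = (k + 2)*(-(k + 1)*(k + 4)**2 + (k + 3)**3)/((k + 3)**2*(k + 4)**2)
(s_(k+1) − s_k) − t_k = (k**2 + 3*k - 2)/(k**4 + 14*k**3 + 73*k**2 + 168*k + 144)

Invalid: residual \frac{k^{2} + 3 k - 2}{k^{4} + 14 k^{3} + 73 k^{2} + 168 k + 144} ≠ 0.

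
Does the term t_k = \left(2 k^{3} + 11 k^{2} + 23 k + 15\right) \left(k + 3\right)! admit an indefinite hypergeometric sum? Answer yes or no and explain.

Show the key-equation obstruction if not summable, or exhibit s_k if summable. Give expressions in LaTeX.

Yes. s_k = \left(2 k^{2} + k + 1\right) \left(k + 3\right)!.

Step 1: r(k) = (2*k**4 + 25*k**3 + 119*k**2 + 255*k + 204)/(2*k**3 + 11*k**2 + 23*k + 15).
So A=k + 4 and B=1, with C=k**3 + 11*k**2/2 + 23*k/2 + 15/2.
Solve (k + 4)·f(k+1) − (1)·f(k) = k**3 + 11*k**2/2 + 23*k/2 + 15/2.
deg f ≤ 2 (via 1,0,3).
A polynomial solution: f(k) = (2*k**2 + k + 1)/2.
R(k) = B(k−1)·f(k)/C(k) = (2*k**2 + k + 1)/(2*k**3 + 11*k**2 + 23*k + 15); s_k = R·t_k = (2*k**2 + k + 1)*factorial(k + 3).
Δs = (2*k**3 + 11*k**2 + 23*k + 15)*factorial(k + 3), as required.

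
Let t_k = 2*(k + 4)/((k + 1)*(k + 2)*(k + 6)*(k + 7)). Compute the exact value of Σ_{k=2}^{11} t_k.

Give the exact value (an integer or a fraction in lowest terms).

Step 1: r(k) = (k + 1)*(k + 5)*(k + 6)/((k + 3)*(k + 4)*(k + 8)).
A = k + 1, B = k + 8, C = k**4 + 16*k**3 + 95*k**2 + 248*k + 240.
Need (k + 1)·f(k+1) − (k + 7)·f(k) = k**4 + 16*k**3 + 95*k**2 + 248*k + 240.
Bound: deg f ≤ 6.
Solve for f: f(k) = k*(k + 2)*(k + 3)*(k + 4)*(k + 5)*(k + 7)/12 (degree 6 ≤ 6).
Get s_k = R·t_k = k*(k + 7)/(6*(k**2 + 7*k + 6)) with R(k) = B(k−1)f(k)/C(k) = k*(k + 2)*(k + 7)**2/(12*(k + 4)).
Check: Δs_k = 2*(k + 4)/(k**4 + 16*k**3 + 83*k**2 + 152*k + 84). ✓
Evaluate s at k=12 and k=2: 19/117 and 1/8; difference 35/936.

Σ = 35/936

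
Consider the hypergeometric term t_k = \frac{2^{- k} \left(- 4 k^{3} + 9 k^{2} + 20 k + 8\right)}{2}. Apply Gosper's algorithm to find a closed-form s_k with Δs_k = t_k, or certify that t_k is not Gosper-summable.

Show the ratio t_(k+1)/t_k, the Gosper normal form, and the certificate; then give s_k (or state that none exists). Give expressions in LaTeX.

s_k = 2^{- k} \left(4 k^{3} + 3 k^{2} - 2 k - 3\right)

The ratio is (4*k**3 + 3*k**2 - 26*k - 33)/(2*(4*k**3 - 9*k**2 - 20*k - 8)).
Normal form (A,B,C) = (1/2, 1, k**3 - 9*k**2/4 - 5*k - 2).
Need (1/2)·f(k+1) − (1)·f(k) = k**3 - 9*k**2/4 - 5*k - 2.
deg f ≤ 3 (via 0,0,3).
Solving with deg f ≤ 3: f(k) = -(4*k**3 + 3*k**2 - 2*k - 3)/2.
Then R = B(k−1)f/C = -2*(4*k**3 + 3*k**2 - 2*k - 3)/(4*k**3 - 9*k**2 - 20*k - 8), so s_k = R(k)·t_k = (4*k**3 + 3*k**2 - 2*k - 3)/2**k.
Check: Δs_k = (-4*k**3 + 9*k**2 + 20*k + 8)/(2*2**k). ✓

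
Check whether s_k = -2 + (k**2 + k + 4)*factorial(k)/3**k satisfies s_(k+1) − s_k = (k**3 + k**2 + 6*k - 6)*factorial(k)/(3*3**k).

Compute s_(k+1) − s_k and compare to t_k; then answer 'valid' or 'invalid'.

s_(k+1) = 3**(-k - 1)*(k + (k + 1)**2 + 5)*factorial(k + 1) - 2
s_(k+1) − s_k = (k**3 + k**2 + 6*k - 6)*factorial(k)/(3*3**k)
(s_(k+1) − s_k) − t_k = 0

valid; difference matches t_k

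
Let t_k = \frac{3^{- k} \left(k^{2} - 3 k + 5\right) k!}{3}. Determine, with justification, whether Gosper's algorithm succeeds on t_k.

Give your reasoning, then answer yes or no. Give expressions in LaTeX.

Yes. s_k = 3^{- k} \left(k - 2\right) k!.

t_(k+1)/t_k = (k**3 + 2*k + 3)/(3*(k**2 - 3*k + 5)).
So A=k/3 + 1/3 and B=1, with C=k**2 - 3*k + 5.
f must satisfy (k/3 + 1/3)·f(k+1) − (1)·f(k) = k**2 - 3*k + 5.
Degrees (1,0,2) ⇒ d ≤ 1.
Match coefficients ⇒ f(k) = 3*(k - 2).
So s_k = (B(k−1)f/C)·t_k = (3*(k - 2)/(k**2 - 3*k + 5))·t_k = (k - 2)*factorial(k)/3**k.
Verify: (k**2 - 3*k + 5)*factorial(k)/(3*3**k) matches t_k.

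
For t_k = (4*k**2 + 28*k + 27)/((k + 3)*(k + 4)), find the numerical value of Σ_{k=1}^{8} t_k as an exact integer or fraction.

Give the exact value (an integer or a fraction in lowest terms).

Σ = 57/2

Ratio r(k) = (k + 3)*(28*k + 4*(k + 1)**2 + 55)/((k + 5)*(4*k**2 + 28*k + 27)).
Normal form (A,B,C) = (k + 3, k + 5, k**2 + 7*k + 27/4).
Solve (k + 3)·f(k+1) − (k + 4)·f(k) = k**2 + 7*k + 27/4.
deg f ≤ 2 (via 1,1,2).
Coefficient equations give f(k) = k*(4*k + 5)/4.
R(k) = B(k−1)·f(k)/C(k) = k*(k + 4)*(4*k + 5)/(4*k**2 + 28*k + 27); s_k = R·t_k = k*(4*k + 5)/(k + 3).
Check: Δs_k = (4*k**2 + 28*k + 27)/(k**2 + 7*k + 12). ✓
Telescoping: Σ = s_(9) − s_(1) = 123/4 − (9/4) = 57/2.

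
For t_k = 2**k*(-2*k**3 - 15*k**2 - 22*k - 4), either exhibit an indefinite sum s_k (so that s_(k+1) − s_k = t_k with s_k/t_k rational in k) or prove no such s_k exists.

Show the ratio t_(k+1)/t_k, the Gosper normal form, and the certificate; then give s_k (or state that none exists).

The ratio is 2*(2*k**3 + 21*k**2 + 58*k + 43)/(2*k**3 + 15*k**2 + 22*k + 4).
Take A(k)=2, B(k)=1, C(k)=k**3 + 15*k**2/2 + 11*k + 2.
Key eq: (2)·f(k+1) = (1)·f(k) + (k**3 + 15*k**2/2 + 11*k + 2).
deg f ≤ 3 (via 0,0,3).
Solve for f: f(k) = (2*k**3 + 3*k**2 - 2*k - 2)/2 (degree 3 ≤ 3).
Then R = B(k−1)f/C = (2*k**3 + 3*k**2 - 2*k - 2)/(2*k**3 + 15*k**2 + 22*k + 4), so s_k = R(k)·t_k = 2**k*(-2*k**3 - 3*k**2 + 2*k + 2).
Check: Δs_k = 2**k*(-2*k**3 - 15*k**2 - 22*k - 4). ✓

s_k = 2**k*(-2*k**3 - 3*k**2 + 2*k + 2)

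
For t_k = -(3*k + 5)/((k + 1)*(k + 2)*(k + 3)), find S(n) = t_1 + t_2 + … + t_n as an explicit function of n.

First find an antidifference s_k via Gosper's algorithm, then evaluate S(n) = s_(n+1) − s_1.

r(k) = (k + 1)*(3*k + 8)/((k + 4)*(3*k + 5)) after simplifying.
Normal form (A,B,C) = (k + 1, k + 4, k + 5/3).
f must satisfy (k + 1)·f(k+1) − (k + 3)·f(k) = k + 5/3.
deg f ≤ 2 (via 1,1,1).
Solve for f: f(k) = k*(2*k + 3)/3 (degree 2 ≤ 2).
R(k) = B(k−1)·f(k)/C(k) = k*(k + 3)*(2*k + 3)/(3*k + 5); s_k = R·t_k = k*(-2*k - 3)/((k + 1)*(k + 2)).
Check: Δs_k = (-3*k - 5)/(k**3 + 6*k**2 + 11*k + 6). ✓
Σ_(k=1)^n t_k = s_(n+1) − s_(1) = ((-2*n**2 - 7*n - 5)/(n**2 + 5*n + 6)) − (-5/6), i.e. n*(-7*n - 17)/(6*(n**2 + 5*n + 6)).

S(n) = n*(-7*n - 17)/(6*(n**2 + 5*n + 6))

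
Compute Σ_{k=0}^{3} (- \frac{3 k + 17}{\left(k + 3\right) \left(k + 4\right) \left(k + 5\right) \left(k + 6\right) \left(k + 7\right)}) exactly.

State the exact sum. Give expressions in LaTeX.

Σ = -61/5040

Step 1: r(k) = (k + 3)*(3*k + 20)/((k + 8)*(3*k + 17)).
So A=k + 3 and B=k + 8, with C=k + 17/3.
f must satisfy (k + 3)·f(k+1) − (k + 7)·f(k) = k + 17/3.
From deg A=1, deg B=1, deg C=1: d=4.
Solving with deg f ≤ 4: f(k) = k*(k + 5)*(k**2 + 13*k + 54)/216.
Then R = B(k−1)f/C = k*(k + 5)*(k + 7)*(k**2 + 13*k + 54)/(72*(3*k + 17)), so s_k = R(k)·t_k = k*(-k**2 - 13*k - 54)/(72*(k**3 + 13*k**2 + 54*k + 72)).
Δs = (-3*k - 17)/(k**5 + 25*k**4 + 245*k**3 + 1175*k**2 + 2754*k + 2520), as required.
Telescoping: Σ = s_(4) − s_(0) = -61/5040 − (0) = -61/5040.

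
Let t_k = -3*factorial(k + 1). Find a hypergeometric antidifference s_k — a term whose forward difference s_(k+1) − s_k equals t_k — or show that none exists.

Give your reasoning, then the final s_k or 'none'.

none — t_k is not Gosper-summable

Ratio r(k) = k + 2.
Factor: A=k + 2; B=1; C=1.
Need (k + 2)·f(k+1) − (1)·f(k) = 1.
Degrees (1,0,0) ⇒ d ≤ -1.
d = -1 < 0 ⇒ no nonzero polynomial f; not summable.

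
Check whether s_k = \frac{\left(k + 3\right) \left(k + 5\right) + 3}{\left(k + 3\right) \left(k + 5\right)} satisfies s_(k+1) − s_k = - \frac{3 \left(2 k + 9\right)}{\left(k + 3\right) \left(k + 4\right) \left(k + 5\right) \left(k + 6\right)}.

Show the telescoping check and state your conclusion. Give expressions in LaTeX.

s_(k+1) = ((k + 4)*(k + 6) + 3)/((k + 4)*(k + 6))
s_(k+1) − s_k = 3*(-2*k - 9)/(k**4 + 18*k**3 + 119*k**2 + 342*k + 360)
(s_(k+1) − s_k) − t_k = 0

Valid: the claim telescopes to t_k.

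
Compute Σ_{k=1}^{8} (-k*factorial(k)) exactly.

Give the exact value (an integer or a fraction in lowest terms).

Ratio r(k) = (k + 1)**2/k.
Take A(k)=k + 1, B(k)=1, C(k)=k.
f must satisfy (k + 1)·f(k+1) − (1)·f(k) = k.
deg f ≤ 0 (via 1,0,1).
Solving with deg f ≤ 0: f(k) = 1.
So s_k = (B(k−1)f/C)·t_k = (1/k)·t_k = -factorial(k).
Check: Δs_k = -k*factorial(k). ✓
Sum = s_(9) − s_(1); s_(9) = -362880, s_(1) = -1 ⇒ -362879.

Σ = -362879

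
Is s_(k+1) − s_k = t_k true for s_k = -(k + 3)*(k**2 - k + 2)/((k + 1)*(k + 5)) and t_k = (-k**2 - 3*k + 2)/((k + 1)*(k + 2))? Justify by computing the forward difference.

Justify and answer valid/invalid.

Invalid: residual 2*(7*k**2 + 13*k - 14)/(k**4 + 14*k**3 + 65*k**2 + 112*k + 60) ≠ 0.

s_(k+1) = -(k + 4)*(-k + (k + 1)**2 + 1)/((k + 2)*(k + 6))
s_(k+1) − s_k = (-k**4 - 14*k**3 - 47*k**2 - 42*k + 32)/(k**4 + 14*k**3 + 65*k**2 + 112*k + 60)
(s_(k+1) − s_k) − t_k = 2*(7*k**2 + 13*k - 14)/(k**4 + 14*k**3 + 65*k**2 + 112*k + 60)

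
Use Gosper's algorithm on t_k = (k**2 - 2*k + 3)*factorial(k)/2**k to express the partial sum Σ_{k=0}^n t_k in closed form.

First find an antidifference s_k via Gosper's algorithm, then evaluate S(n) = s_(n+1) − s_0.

r(k) = (k**3 + k**2 + 2*k + 2)/(2*(k**2 - 2*k + 3)) after simplifying.
Normal form (A,B,C) = (k/2 + 1/2, 1, k**2 - 2*k + 3).
Set up (k/2 + 1/2)·f(k+1) − (1)·f(k) − (k**2 - 2*k + 3) = 0.
deg f ≤ 1 (via 1,0,2).
A polynomial solution: f(k) = 2*(k - 2).
Then R = B(k−1)f/C = 2*(k - 2)/(k**2 - 2*k + 3), so s_k = R(k)·t_k = 2**(1 - k)*(k - 2)*factorial(k).
Δs = (k**2 - 2*k + 3)*factorial(k)/2**k, as required.
Telescope: S(n) = s_(n+1) − s_(0) = (n - 1)*factorial(n + 1)/2**n − (-4) = (2**(n + 2) + n**2*factorial(n) - factorial(n))/2**n.

S(n) = (2**(n + 2) + n**2*factorial(n) - factorial(n))/2**n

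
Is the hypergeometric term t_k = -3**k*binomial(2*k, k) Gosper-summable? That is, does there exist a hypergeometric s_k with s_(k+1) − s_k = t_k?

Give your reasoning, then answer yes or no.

No — key equation has no polynomial f.

Ratio r(k) = 6*(2*k + 1)/(k + 1).
Take A(k)=12*k + 6, B(k)=k + 1, C(k)=1.
Key eq: (12*k + 6)·f(k+1) = (k)·f(k) + (1).
d = -1 from the (1,1,0) case.
Negative degree bound (-1): no f exists, t_k not Gosper-summable.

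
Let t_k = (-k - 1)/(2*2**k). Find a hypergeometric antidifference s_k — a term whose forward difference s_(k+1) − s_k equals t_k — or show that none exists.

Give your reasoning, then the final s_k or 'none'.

Step 1: r(k) = (k + 2)/(2*(k + 1)).
Factor: A=1/2; B=1; C=k + 1.
Key eq: (1/2)·f(k+1) = (1)·f(k) + (k + 1).
d = 1 from the (0,0,1) case.
A polynomial solution: f(k) = -2*(k + 2).
Then R = B(k−1)f/C = -2*(k + 2)/(k + 1), so s_k = R(k)·t_k = (k + 2)/2**k.
Verify: (-k - 1)/(2*2**k) matches t_k.

s_k = (k + 2)/2**k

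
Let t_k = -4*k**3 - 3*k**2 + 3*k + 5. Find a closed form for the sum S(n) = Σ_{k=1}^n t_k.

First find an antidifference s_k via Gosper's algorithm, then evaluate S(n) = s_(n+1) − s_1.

The ratio is (4*k**3 + 15*k**2 + 15*k - 1)/(4*k**3 + 3*k**2 - 3*k - 5).
A = 1, B = 1, C = k**3 + 3*k**2/4 - 3*k/4 - 5/4.
f must satisfy (1)·f(k+1) − (1)·f(k) = k**3 + 3*k**2/4 - 3*k/4 - 5/4.
deg f ≤ 4 (via 0,0,3).
Solving with deg f ≤ 4: f(k) = k*(k**3 - k**2 - 2*k - 3)/4.
Get s_k = R·t_k = k*(-k**3 + k**2 + 2*k + 3) with R(k) = B(k−1)f(k)/C(k) = k*(k**3 - k**2 - 2*k - 3)/(4*k**3 + 3*k**2 - 3*k - 5).
Δs = -4*k**3 - 3*k**2 + 3*k + 5, as required.
Σ_(k=1)^n t_k = s_(n+1) − s_(1) = (-n**4 - 3*n**3 - n**2 + 6*n + 5) − (5), i.e. n*(-n**3 - 3*n**2 - n + 6).

S(n) = n*(-n**3 - 3*n**2 - n + 6)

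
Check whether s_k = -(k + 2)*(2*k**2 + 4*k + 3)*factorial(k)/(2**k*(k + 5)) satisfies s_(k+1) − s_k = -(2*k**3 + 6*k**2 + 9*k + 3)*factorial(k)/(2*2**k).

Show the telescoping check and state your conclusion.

s_(k+1) = -(k + 3)*(2*k**2 + 8*k + 9)*factorial(k + 1)/(2*2**k*(k + 6))
s_(k+1) − s_k = -(2*k**5 + 22*k**4 + 87*k**3 + 177*k**2 + 183*k + 63)*factorial(k)/(2*2**k*(k + 5)*(k + 6))
(s_(k+1) − s_k) − t_k = 3*(2*k**4 + 16*k**3 + 35*k**2 + 40*k + 9)*factorial(k)/(2*2**k*(k + 5)*(k + 6))

Invalid: residual 3*(2*k**4 + 16*k**3 + 35*k**2 + 40*k + 9)*factorial(k)/(2*2**k*(k + 5)*(k + 6)) ≠ 0.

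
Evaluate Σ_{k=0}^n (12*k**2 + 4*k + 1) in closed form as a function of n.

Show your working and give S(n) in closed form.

S(n) = 4*n**3 + 8*n**2 + 5*n + 1

Ratio r(k) = (12*k**2 + 28*k + 17)/(12*k**2 + 4*k + 1).
Take A(k)=1, B(k)=1, C(k)=k**2 + k/3 + 1/12.
Set up (1)·f(k+1) − (1)·f(k) − (k**2 + k/3 + 1/12) = 0.
d = 3 from the (0,0,2) case.
Solve for f: f(k) = k*(2*k - 1)**2/12 (degree 3 ≤ 3).
So s_k = (B(k−1)f/C)·t_k = (k*(2*k - 1)**2/(12*k**2 + 4*k + 1))·t_k = k*(4*k**2 - 4*k + 1).
Verify: 12*k**2 + 4*k + 1 matches t_k.
s_(n+1) = 4*n**3 + 8*n**2 + 5*n + 1 and s_(0) = 0, so S(n) = 4*n**3 + 8*n**2 + 5*n + 1.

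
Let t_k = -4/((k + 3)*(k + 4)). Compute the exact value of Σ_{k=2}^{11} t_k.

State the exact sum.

t_(k+1)/t_k = (k + 3)/(k + 5).
Gosper form: A/B · C(k+1)/C(k) with A=k + 3, B=k + 5, C=1.
Need (k + 3)·f(k+1) − (k + 4)·f(k) = 1.
Degrees (1,1,0) ⇒ d ≤ 1.
A polynomial solution: f(k) = k/3.
R(k) = B(k−1)·f(k)/C(k) = k*(k + 4)/3; s_k = R·t_k = -4*k/(3*k + 9).
Verify: -4/(k**2 + 7*k + 12) matches t_k.
Evaluate s at k=12 and k=2: -16/15 and -8/15; difference -8/15.

Σ = -8/15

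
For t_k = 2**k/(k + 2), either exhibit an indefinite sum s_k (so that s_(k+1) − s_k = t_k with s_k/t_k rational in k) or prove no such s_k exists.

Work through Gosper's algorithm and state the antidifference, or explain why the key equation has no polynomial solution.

Step 1: r(k) = 2*(k + 2)/(k + 3).
So A=2*k + 4 and B=k + 3, with C=1.
Need (2*k + 4)·f(k+1) − (k + 2)·f(k) = 1.
Degrees (1,1,0) ⇒ d ≤ -1.
deg f ≤ -1 is impossible — no certificate.

none — t_k is not Gosper-summable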